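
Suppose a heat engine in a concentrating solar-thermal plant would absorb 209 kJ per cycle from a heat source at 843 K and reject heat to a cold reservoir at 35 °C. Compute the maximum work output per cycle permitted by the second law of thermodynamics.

T_C = 35 °C → 35 + 273.15 = 308.15 K.
The second-law ceiling is the Carnot efficiency, η_max = 1 − T_C/T_H = 1 − 308.15/843.00 = 0.6345.
W_max = η_max · Q_H = 0.6345 × 209 = 133 kJ.

W_max ≈ 133 kJ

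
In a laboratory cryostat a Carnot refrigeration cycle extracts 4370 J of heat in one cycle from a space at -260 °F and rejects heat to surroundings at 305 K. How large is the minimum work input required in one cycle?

W_in ≈ 7650 J

T_C = -260 °F → (-260 − 32) × 5/9 = -162.22 °C = 110.93 K.
The reversible coefficient of performance is COP_R = T_C/(T_H − T_C) = 110.93/194.07 = 0.5716.
W = Q_C/COP_R = 4370/0.5716 = 7650 J.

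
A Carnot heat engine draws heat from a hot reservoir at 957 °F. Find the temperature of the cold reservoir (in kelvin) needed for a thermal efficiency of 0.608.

T_H = 957 °F → (957 − 32) × 5/9 = 513.89 °C = 787.04 K.
From η = 1 − T_C/T_H, T_C = T_H·(1 − η) = 787.04 × (1 − 0.608) = 309 K.

T_C ≈ 309 K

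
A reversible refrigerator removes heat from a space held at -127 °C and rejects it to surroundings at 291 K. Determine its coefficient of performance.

COP_R ≈ 1.01

T_C = -127 °C → -127 + 273.15 = 146.15 K.
COP_R = T_C/(T_H − T_C) = 146.15/(291.00 − 146.15) = 1.01.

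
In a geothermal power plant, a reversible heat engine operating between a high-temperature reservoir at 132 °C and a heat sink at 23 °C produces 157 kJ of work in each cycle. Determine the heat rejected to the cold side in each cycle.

T_H = 132 °C → 132 + 273.15 = 405.15 K.
T_C = 23 °C → 23 + 273.15 = 296.15 K.
η_rev = 1 − T_C/T_H = 1 − 296.15/405.15 = 0.2690.
Since Q_C/Q_H = T_C/T_H and Q_H = W/η, Q_C = W·T_C/(T_H − T_C) = 157 × 296.15/109.00 = 427 kJ.

Q_C ≈ 427 kJ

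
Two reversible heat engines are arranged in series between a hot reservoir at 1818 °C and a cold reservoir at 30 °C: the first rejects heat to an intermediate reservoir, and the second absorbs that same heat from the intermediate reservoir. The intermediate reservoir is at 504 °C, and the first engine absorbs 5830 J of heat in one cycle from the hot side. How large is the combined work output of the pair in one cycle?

W_total ≈ 4980 J

T_H = 1818 °C → 1818 + 273.15 = 2091.15 K.
T_C = 30 °C → 30 + 273.15 = 303.15 K.
Two reversible stages in series are equivalent to a single Carnot engine between T_H and T_C, so η_total = 1 − T_C/T_H = 1 − 303.15/2091.15 = 0.8550.
W_total = η_total · Q_H = 0.8550 × 5830 = 4980 J.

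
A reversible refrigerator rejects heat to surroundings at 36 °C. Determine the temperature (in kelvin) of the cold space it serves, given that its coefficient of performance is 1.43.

T_C ≈ 182 K

T_H = 36 °C → 36 + 273.15 = 309.15 K.
COP_R = T_C/(T_H − T_C) ⇒ T_C = T_H·COP_R/(1 + COP_R) = 309.15 × 1.43/(1 + 1.43) = 182 K.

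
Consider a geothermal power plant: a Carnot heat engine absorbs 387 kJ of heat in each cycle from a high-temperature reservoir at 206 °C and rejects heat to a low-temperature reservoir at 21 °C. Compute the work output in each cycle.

T_H = 206 °C → 206 + 273.15 = 479.15 K.
T_C = 21 °C → 21 + 273.15 = 294.15 K.
Carnot efficiency: η = 1 − T_C/T_H = 1 − 294.15/479.15 = 0.3861.
W = η·Q_H = 0.3861 × 387 = 149 kJ.

W ≈ 149 kJ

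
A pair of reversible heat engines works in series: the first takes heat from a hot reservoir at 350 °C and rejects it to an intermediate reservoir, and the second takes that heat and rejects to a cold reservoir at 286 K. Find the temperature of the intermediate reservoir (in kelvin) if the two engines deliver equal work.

T_H = 350 °C → 350 + 273.15 = 623.15 K.
For reversible stages Q_m = Q_H·(T_m/T_H). Setting W₁ = Q_H(1 − T_m/T_H) equal to W₂ = Q_m(1 − T_C/T_m) = Q_H·(T_m − T_C)/T_H gives T_H − T_m = T_m − T_C, so T_m = (T_H + T_C)/2 = (623.15 + 286.00)/2 = 454.6 K.

T_m ≈ 454.6 K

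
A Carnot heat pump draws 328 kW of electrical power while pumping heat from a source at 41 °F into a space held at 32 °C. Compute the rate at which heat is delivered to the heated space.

Q̇_H ≈ 3707 kW

T_H = 32 °C → 32 + 273.15 = 305.15 K.
T_C = 41 °F → (41 − 32) × 5/9 = 5.00 °C = 278.15 K.
The Carnot heat-pump COP is COP_HP = T_H/(T_H − T_C) = 305.15/27.00 = 11.3019.
Q_H = COP_HP · W = 11.3019 × 328 = 3707 kW.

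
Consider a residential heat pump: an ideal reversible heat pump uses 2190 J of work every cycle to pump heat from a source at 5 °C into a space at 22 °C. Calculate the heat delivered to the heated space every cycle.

T_H = 22 °C → 22 + 273.15 = 295.15 K.
T_C = 5 °C → 5 + 273.15 = 278.15 K.
Reversible heating COP: COP_HP = T_H/(T_H − T_C) = 295.15/17.00 = 17.3618.
Q_H = COP_HP · W = 17.3618 × 2190 = 38000 J.

Q_H ≈ 38000 J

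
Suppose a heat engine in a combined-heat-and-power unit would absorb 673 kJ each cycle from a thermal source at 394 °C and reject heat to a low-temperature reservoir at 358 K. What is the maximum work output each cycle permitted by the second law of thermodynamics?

T_H = 394 °C → 394 + 273.15 = 667.15 K.
The upper bound on efficiency is η_max = 1 − T_C/T_H = 1 − 358.00/667.15 = 0.4634.
W_max = η_max · Q_H = 0.4634 × 673 = 311.9 kJ.

W_max ≈ 311.9 kJ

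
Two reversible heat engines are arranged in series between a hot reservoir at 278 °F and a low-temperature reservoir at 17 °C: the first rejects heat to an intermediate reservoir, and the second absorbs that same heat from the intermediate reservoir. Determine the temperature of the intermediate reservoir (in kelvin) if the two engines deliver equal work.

T_m ≈ 350 K

T_H = 278 °F → (278 − 32) × 5/9 = 136.67 °C = 409.82 K.
T_C = 17 °C → 17 + 273.15 = 290.15 K.
For reversible stages Q_m = Q_H·(T_m/T_H). Setting W₁ = Q_H(1 − T_m/T_H) equal to W₂ = Q_m(1 − T_C/T_m) = Q_H·(T_m − T_C)/T_H gives T_H − T_m = T_m − T_C, so T_m = (T_H + T_C)/2 = (409.82 + 290.15)/2 = 350 K.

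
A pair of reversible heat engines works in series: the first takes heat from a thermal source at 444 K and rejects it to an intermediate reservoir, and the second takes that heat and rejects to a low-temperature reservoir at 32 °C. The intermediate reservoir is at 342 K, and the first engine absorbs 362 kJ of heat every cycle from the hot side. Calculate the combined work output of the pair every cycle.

W_total ≈ 113 kJ

T_C = 32 °C → 32 + 273.15 = 305.15 K.
Two reversible stages in series are equivalent to a single Carnot engine between T_H and T_C, so η_total = 1 − T_C/T_H = 1 − 305.15/444.00 = 0.3127.
W_total = η_total · Q_H = 0.3127 × 362 = 113 kJ.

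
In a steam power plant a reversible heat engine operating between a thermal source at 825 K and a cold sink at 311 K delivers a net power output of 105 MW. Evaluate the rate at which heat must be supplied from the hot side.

Q̇_H ≈ 169 MW

η_rev = 1 − T_C/T_H = 1 − 311.00/825.00 = 0.6230.
Q_H = W/η = 105/0.6230 = 169 MW.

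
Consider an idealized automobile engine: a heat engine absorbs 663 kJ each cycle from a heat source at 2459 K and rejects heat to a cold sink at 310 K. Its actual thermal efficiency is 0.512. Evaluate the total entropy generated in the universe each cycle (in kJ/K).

W = η·Q_H = 0.512 × 663 = 339.5 kJ, so Q_C = Q_H − W = 323.5 kJ.
Reservoir entropy changes: ΔS_H = −Q_H/T_H = −663/2459.00 = -0.2696 kJ/K and ΔS_C = +Q_C/T_C = 323.5/310.00 = 1.044 kJ/K.
ΔS_univ = −Q_H/T_H + Q_C/T_C = 0.7741 kJ/K (> 0, since η = 0.512 < η_Carnot = 0.874).

ΔS_univ ≈ 0.7741 kJ/K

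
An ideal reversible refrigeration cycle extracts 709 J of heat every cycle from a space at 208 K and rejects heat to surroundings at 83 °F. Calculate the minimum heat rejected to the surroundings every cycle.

T_H = 83 °F → (83 − 32) × 5/9 = 28.33 °C = 301.48 K.
For a reversible cycle Q_H/Q_C = T_H/T_C, so Q_H = Q_C·T_H/T_C = 709 × 301.48/208.00 = 1028 J.

Q_H ≈ 1028 J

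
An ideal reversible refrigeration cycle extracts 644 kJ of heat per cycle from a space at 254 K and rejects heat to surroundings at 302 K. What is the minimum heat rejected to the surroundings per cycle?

Q_H ≈ 766 kJ

For a reversible cycle Q_H/Q_C = T_H/T_C, so Q_H = Q_C·T_H/T_C = 644 × 302.00/254.00 = 766 kJ.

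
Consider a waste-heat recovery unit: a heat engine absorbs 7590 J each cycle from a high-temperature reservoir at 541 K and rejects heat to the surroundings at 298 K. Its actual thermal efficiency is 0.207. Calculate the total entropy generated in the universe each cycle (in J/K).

W = η·Q_H = 0.207 × 7590 = 1571 J, so Q_C = Q_H − W = 6019 J.
Entropy balance on the reservoirs: −Q_H/T_H = -14.03 J/K, +Q_C/T_C = 20.20 J/K.
ΔS_univ = −Q_H/T_H + Q_C/T_C = 6.17 J/K (> 0, since η = 0.207 < η_Carnot = 0.449).

ΔS_univ ≈ 6.17 J/K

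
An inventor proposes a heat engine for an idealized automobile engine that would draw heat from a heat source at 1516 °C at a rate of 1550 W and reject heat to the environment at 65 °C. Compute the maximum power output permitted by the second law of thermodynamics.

Ẇ_max ≈ 1260 W

T_H = 1516 °C → 1516 + 273.15 = 1789.15 K.
T_C = 65 °C → 65 + 273.15 = 338.15 K.
By the Carnot theorem, η_max = 1 − T_C/T_H = 1 − 338.15/1789.15 = 0.8110.
W_max = η_max · Q_H = 0.8110 × 1550 = 1260 W.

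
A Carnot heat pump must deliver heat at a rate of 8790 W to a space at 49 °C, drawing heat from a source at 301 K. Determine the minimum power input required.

Ẇ_in ≈ 577 W

T_H = 49 °C → 49 + 273.15 = 322.15 K.
COP_HP = T_H/(T_H − T_C) = 322.15/21.15 = 15.2317.
W = Q_H/COP_HP = 8790/15.2317 = 577 W.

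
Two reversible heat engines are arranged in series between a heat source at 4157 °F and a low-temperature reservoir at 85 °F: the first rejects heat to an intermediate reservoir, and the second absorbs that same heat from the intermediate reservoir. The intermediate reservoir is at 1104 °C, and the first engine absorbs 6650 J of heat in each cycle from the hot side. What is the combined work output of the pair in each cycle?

T_H = 4157 °F → (4157 − 32) × 5/9 = 2291.67 °C = 2564.82 K.
T_C = 85 °F → (85 − 32) × 5/9 = 29.44 °C = 302.59 K.
Two reversible stages in series are equivalent to a single Carnot engine between T_H and T_C, so η_total = 1 − T_C/T_H = 1 − 302.59/2564.82 = 0.8820.
W_total = η_total · Q_H = 0.8820 × 6650 = 5870 J.

W_total ≈ 5870 J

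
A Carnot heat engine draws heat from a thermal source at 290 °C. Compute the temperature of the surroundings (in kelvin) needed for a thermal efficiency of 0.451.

T_C ≈ 309 K

T_H = 290 °C → 290 + 273.15 = 563.15 K.
From η = 1 − T_C/T_H, T_C = T_H·(1 − η) = 563.15 × (1 − 0.451) = 309 K.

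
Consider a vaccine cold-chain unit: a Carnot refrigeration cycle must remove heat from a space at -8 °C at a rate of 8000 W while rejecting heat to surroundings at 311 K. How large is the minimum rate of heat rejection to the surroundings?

T_C = -8 °C → -8 + 273.15 = 265.15 K.
For a reversible cycle Q_H/Q_C = T_H/T_C, so Q_H = Q_C·T_H/T_C = 8000 × 311.00/265.15 = 9383 W.

Q̇_H ≈ 9383 W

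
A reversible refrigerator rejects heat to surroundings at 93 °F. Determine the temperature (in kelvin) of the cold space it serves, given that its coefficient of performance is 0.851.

T_H = 93 °F → (93 − 32) × 5/9 = 33.89 °C = 307.04 K.
COP_R = T_C/(T_H − T_C) ⇒ T_C = T_H·COP_R/(1 + COP_R) = 307.04 × 0.851/(1 + 0.851) = 141 K.

T_C ≈ 141 K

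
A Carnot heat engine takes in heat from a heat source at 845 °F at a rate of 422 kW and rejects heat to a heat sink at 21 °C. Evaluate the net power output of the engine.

Ẇ ≈ 251 kW

T_H = 845 °F → (845 − 32) × 5/9 = 451.67 °C = 724.82 K.
T_C = 21 °C → 21 + 273.15 = 294.15 K.
The Carnot efficiency is η = 1 − T_C/T_H = 1 − 294.15/724.82 = 0.5942.
W = η·Q_H = 0.5942 × 422 = 251 kW.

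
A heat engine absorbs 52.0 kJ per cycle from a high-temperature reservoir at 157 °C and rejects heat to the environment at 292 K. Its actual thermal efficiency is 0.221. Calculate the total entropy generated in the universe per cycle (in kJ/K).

T_H = 157 °C → 157 + 273.15 = 430.15 K.
W = η·Q_H = 0.221 × 52.0 = 11.49 kJ, so Q_C = Q_H − W = 40.51 kJ.
Entropy balance on the reservoirs: −Q_H/T_H = -0.1209 kJ/K, +Q_C/T_C = 0.1387 kJ/K.
ΔS_univ = −Q_H/T_H + Q_C/T_C = 0.0178 kJ/K (> 0, since η = 0.221 < η_Carnot = 0.321).

ΔS_univ ≈ 0.0178 kJ/K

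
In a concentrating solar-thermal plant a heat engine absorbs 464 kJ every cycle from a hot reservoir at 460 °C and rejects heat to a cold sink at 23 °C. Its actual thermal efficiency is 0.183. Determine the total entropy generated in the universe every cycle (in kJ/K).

T_H = 460 °C → 460 + 273.15 = 733.15 K.
T_C = 23 °C → 23 + 273.15 = 296.15 K.
W = η·Q_H = 0.183 × 464 = 84.91 kJ, so Q_C = Q_H − W = 379.1 kJ.
Entropy balance on the reservoirs: −Q_H/T_H = -0.6329 kJ/K, +Q_C/T_C = 1.280 kJ/K.
ΔS_univ = −Q_H/T_H + Q_C/T_C = 0.647 kJ/K (> 0, since η = 0.183 < η_Carnot = 0.596).

ΔS_univ ≈ 0.647 kJ/K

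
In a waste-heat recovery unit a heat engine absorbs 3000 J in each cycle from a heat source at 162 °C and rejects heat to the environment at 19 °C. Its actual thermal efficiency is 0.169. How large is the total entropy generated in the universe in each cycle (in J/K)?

ΔS_univ ≈ 1.64 J/K

T_H = 162 °C → 162 + 273.15 = 435.15 K.
T_C = 19 °C → 19 + 273.15 = 292.15 K.
W = η·Q_H = 0.169 × 3000 = 507.0 J, so Q_C = Q_H − W = 2493 J.
Reservoir entropy changes: ΔS_H = −Q_H/T_H = −3000/435.15 = -6.894 J/K and ΔS_C = +Q_C/T_C = 2493/292.15 = 8.533 J/K.
ΔS_univ = −Q_H/T_H + Q_C/T_C = 1.64 J/K (> 0, since η = 0.169 < η_Carnot = 0.329).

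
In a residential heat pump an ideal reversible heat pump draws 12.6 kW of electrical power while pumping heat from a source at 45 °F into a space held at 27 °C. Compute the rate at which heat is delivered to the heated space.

T_H = 27 °C → 27 + 273.15 = 300.15 K.
T_C = 45 °F → (45 − 32) × 5/9 = 7.22 °C = 280.37 K.
COP_HP = T_H/(T_H − T_C) = 300.15/19.78 = 15.1761.
Q_H = COP_HP · W = 15.1761 × 12.6 = 191 kW.

Q̇_H ≈ 191 kW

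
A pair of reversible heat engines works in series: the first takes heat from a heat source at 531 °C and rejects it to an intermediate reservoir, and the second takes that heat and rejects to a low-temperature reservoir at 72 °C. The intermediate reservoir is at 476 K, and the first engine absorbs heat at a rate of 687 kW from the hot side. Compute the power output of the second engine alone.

T_H = 531 °C → 531 + 273.15 = 804.15 K.
T_C = 72 °C → 72 + 273.15 = 345.15 K.
Heat entering the second stage: Q_m = Q_H·(T_m/T_H) = 687 × 476.00/804.15 = 407 kW.
Second-stage efficiency η₂ = 1 − T_C/T_m = 1 − 345.15/476.00 = 0.2749, so W₂ = η₂·Q_m = 112 kW.

Ẇ₂ ≈ 112 kW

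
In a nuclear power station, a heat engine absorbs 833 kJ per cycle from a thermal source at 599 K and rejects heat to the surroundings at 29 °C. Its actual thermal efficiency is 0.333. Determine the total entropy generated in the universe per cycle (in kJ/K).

ΔS_univ ≈ 0.448 kJ/K

T_C = 29 °C → 29 + 273.15 = 302.15 K.
W = η·Q_H = 0.333 × 833 = 277.4 kJ, so Q_C = Q_H − W = 555.6 kJ.
The hot reservoir loses entropy Q_H/T_H = 833/599.00 = 1.391 kJ/K; the cold reservoir gains Q_C/T_C = 555.6/302.15 = 1.839 kJ/K.
ΔS_univ = −Q_H/T_H + Q_C/T_C = 0.448 kJ/K (> 0, since η = 0.333 < η_Carnot = 0.496).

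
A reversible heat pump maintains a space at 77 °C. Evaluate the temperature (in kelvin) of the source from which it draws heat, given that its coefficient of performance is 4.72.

T_C ≈ 276 K

T_H = 77 °C → 77 + 273.15 = 350.15 K.
COP_HP = T_H/(T_H − T_C) ⇒ T_C = T_H·(COP_HP − 1)/COP_HP = 350.15 × (4.72 − 1)/4.72 = 276 K.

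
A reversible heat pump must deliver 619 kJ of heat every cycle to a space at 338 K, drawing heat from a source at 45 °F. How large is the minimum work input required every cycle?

W_in ≈ 106 kJ

T_C = 45 °F → (45 − 32) × 5/9 = 7.22 °C = 280.37 K.
For a reversible heat pump, COP_HP = T_H/(T_H − T_C) = 338.00/57.63 = 5.8652.
W = Q_H/COP_HP = 619/5.8652 = 106 kJ.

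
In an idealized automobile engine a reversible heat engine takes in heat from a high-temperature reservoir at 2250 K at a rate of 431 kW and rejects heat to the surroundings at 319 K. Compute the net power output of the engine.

The Carnot efficiency is η = 1 − T_C/T_H = 1 − 319.00/2250.00 = 0.8582.
W = η·Q_H = 0.8582 × 431 = 370 kW.

Ẇ ≈ 370 kW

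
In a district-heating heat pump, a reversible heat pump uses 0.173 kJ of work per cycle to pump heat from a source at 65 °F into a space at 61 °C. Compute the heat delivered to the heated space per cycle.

T_H = 61 °C → 61 + 273.15 = 334.15 K.
T_C = 65 °F → (65 − 32) × 5/9 = 18.33 °C = 291.48 K.
For a reversible heat pump, COP_HP = T_H/(T_H − T_C) = 334.15/42.67 = 7.8316.
Q_H = COP_HP · W = 7.8316 × 0.173 = 1.35 kJ.

Q_H ≈ 1.35 kJ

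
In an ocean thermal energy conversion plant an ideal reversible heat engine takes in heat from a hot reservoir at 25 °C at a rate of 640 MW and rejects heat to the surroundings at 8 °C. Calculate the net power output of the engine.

Ẇ ≈ 36.5 MW

T_H = 25 °C → 25 + 273.15 = 298.15 K.
T_C = 8 °C → 8 + 273.15 = 281.15 K.
The Carnot efficiency is η = 1 − T_C/T_H = 1 − 281.15/298.15 = 0.0570.
W = η·Q_H = 0.0570 × 640 = 36.5 MW.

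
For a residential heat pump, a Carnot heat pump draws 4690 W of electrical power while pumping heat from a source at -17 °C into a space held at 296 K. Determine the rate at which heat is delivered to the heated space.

Q̇_H ≈ 34840 W

T_C = -17 °C → -17 + 273.15 = 256.15 K.
For a reversible heat pump, COP_HP = T_H/(T_H − T_C) = 296.00/39.85 = 7.4279.
Q_H = COP_HP · W = 7.4279 × 4690 = 34840 W.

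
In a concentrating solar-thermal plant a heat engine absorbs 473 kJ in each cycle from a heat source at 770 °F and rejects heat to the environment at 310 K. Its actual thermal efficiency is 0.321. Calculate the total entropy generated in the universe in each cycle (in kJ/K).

T_H = 770 °F → (770 − 32) × 5/9 = 410.00 °C = 683.15 K.
W = η·Q_H = 0.321 × 473 = 151.8 kJ, so Q_C = Q_H − W = 321.2 kJ.
The hot reservoir loses entropy Q_H/T_H = 473/683.15 = 0.6924 kJ/K; the cold reservoir gains Q_C/T_C = 321.2/310.00 = 1.036 kJ/K.
ΔS_univ = −Q_H/T_H + Q_C/T_C = 0.344 kJ/K (> 0, since η = 0.321 < η_Carnot = 0.546).

ΔS_univ ≈ 0.344 kJ/K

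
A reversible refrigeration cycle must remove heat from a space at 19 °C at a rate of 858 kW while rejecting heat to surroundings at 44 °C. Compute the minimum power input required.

T_H = 44 °C → 44 + 273.15 = 317.15 K.
T_C = 19 °C → 19 + 273.15 = 292.15 K.
The reversible coefficient of performance is COP_R = T_C/(T_H − T_C) = 292.15/25.00 = 11.6860.
W = Q_C/COP_R = 858/11.6860 = 73.4 kW.

Ẇ_in ≈ 73.4 kW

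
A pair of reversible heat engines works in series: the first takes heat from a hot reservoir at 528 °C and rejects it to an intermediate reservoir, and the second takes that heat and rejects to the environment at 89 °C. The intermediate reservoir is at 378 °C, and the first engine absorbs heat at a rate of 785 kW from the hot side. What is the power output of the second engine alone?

T_H = 528 °C → 528 + 273.15 = 801.15 K.
T_C = 89 °C → 89 + 273.15 = 362.15 K.
T_m = 378 °C → 378 + 273.15 = 651.15 K.
Heat entering the second stage: Q_m = Q_H·(T_m/T_H) = 785 × 651.15/801.15 = 638.0 kW.
Second-stage efficiency η₂ = 1 − T_C/T_m = 1 − 362.15/651.15 = 0.4438, so W₂ = η₂·Q_m = 283.2 kW.

Ẇ₂ ≈ 283.2 kW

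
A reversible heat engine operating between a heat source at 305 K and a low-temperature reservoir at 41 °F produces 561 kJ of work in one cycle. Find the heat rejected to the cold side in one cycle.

Q_C ≈ 5812 kJ

T_C = 41 °F → (41 − 32) × 5/9 = 5.00 °C = 278.15 K.
For a reversible engine, η = 1 − T_C/T_H = 1 − 278.15/305.00 = 0.0880.
Since Q_C/Q_H = T_C/T_H and Q_H = W/η, Q_C = W·T_C/(T_H − T_C) = 561 × 278.15/26.85 = 5812 kJ.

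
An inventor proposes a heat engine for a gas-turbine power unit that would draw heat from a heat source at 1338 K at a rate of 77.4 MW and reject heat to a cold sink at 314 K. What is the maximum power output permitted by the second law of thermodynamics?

Ẇ_max ≈ 59.24 MW

The upper bound on efficiency is η_max = 1 − T_C/T_H = 1 − 314.00/1338.00 = 0.7653.
W_max = η_max · Q_H = 0.7653 × 77.4 = 59.24 MW.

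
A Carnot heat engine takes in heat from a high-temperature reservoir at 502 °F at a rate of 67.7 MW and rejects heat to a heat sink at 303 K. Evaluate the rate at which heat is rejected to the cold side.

Q̇_C ≈ 38.40 MW

T_H = 502 °F → (502 − 32) × 5/9 = 261.11 °C = 534.26 K.
The Carnot efficiency is η = 1 − T_C/T_H = 1 − 303.00/534.26 = 0.4329.
For a reversible cycle Q_C/Q_H = T_C/T_H, so Q_C = 67.7 × 303.00/534.26 = 38.40 MW.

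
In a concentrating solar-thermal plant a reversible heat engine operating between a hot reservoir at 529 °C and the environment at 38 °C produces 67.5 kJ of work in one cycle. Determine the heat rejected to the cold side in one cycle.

Q_C ≈ 42.78 kJ

T_H = 529 °C → 529 + 273.15 = 802.15 K.
T_C = 38 °C → 38 + 273.15 = 311.15 K.
Carnot efficiency: η = 1 − T_C/T_H = 1 − 311.15/802.15 = 0.6121.
Since Q_C/Q_H = T_C/T_H and Q_H = W/η, Q_C = W·T_C/(T_H − T_C) = 67.5 × 311.15/491.00 = 42.78 kJ.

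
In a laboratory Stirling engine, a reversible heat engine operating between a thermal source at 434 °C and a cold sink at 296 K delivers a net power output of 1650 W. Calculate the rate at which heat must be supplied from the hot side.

T_H = 434 °C → 434 + 273.15 = 707.15 K.
For a reversible engine, η = 1 − T_C/T_H = 1 − 296.00/707.15 = 0.5814.
Q_H = W/η = 1650/0.5814 = 2840 W.

Q̇_H ≈ 2840 W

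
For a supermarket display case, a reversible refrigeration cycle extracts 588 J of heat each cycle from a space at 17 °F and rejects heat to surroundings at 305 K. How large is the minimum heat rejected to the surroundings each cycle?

Q_H ≈ 677 J

T_C = 17 °F → (17 − 32) × 5/9 = -8.33 °C = 264.82 K.
For a reversible cycle Q_H/Q_C = T_H/T_C, so Q_H = Q_C·T_H/T_C = 588 × 305.00/264.82 = 677 J.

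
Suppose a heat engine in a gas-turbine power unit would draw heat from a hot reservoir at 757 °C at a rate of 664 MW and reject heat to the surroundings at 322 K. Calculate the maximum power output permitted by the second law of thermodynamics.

T_H = 757 °C → 757 + 273.15 = 1030.15 K.
The upper bound on efficiency is η_max = 1 − T_C/T_H = 1 − 322.00/1030.15 = 0.6874.
W_max = η_max · Q_H = 0.6874 × 664 = 456 MW.

Ẇ_max ≈ 456 MW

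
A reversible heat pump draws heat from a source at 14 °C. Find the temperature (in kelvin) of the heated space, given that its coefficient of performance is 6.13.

T_C = 14 °C → 14 + 273.15 = 287.15 K.
COP_HP = T_H/(T_H − T_C) ⇒ T_H = T_C·COP_HP/(COP_HP − 1) = 287.15 × 6.13/(6.13 − 1) = 343 K.

T_H ≈ 343 K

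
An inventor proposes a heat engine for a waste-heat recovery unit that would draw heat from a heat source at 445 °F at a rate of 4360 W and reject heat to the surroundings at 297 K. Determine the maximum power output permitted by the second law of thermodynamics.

T_H = 445 °F → (445 − 32) × 5/9 = 229.44 °C = 502.59 K.
By the Carnot theorem, η_max = 1 − T_C/T_H = 1 − 297.00/502.59 = 0.4091.
W_max = η_max · Q_H = 0.4091 × 4360 = 1780 W.

Ẇ_max ≈ 1780 W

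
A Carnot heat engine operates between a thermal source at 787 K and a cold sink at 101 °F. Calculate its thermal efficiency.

T_C = 101 °F → (101 − 32) × 5/9 = 38.33 °C = 311.48 K.
Since the cycle is reversible, η = 1 − T_C/T_H = 1 − 311.48/787.00 = 0.604.

η ≈ 0.604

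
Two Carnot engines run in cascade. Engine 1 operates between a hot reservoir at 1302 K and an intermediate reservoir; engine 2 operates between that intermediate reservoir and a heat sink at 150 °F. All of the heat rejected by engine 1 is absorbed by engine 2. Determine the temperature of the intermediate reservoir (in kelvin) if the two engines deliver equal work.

T_m ≈ 820.4 K

T_C = 150 °F → (150 − 32) × 5/9 = 65.56 °C = 338.71 K.
For reversible stages Q_m = Q_H·(T_m/T_H). Setting W₁ = Q_H(1 − T_m/T_H) equal to W₂ = Q_m(1 − T_C/T_m) = Q_H·(T_m − T_C)/T_H gives T_H − T_m = T_m − T_C, so T_m = (T_H + T_C)/2 = (1302.00 + 338.71)/2 = 820.4 K.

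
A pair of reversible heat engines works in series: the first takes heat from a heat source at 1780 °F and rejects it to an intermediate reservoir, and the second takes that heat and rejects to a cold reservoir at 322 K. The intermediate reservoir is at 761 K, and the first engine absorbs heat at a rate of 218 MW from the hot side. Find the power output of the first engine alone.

T_H = 1780 °F → (1780 − 32) × 5/9 = 971.11 °C = 1244.26 K.
First-stage efficiency η₁ = 1 − T_m/T_H = 1 − 761.00/1244.26 = 0.3884.
W₁ = η₁·Q_H = 0.3884 × 218 = 84.7 MW.

Ẇ₁ ≈ 84.7 MW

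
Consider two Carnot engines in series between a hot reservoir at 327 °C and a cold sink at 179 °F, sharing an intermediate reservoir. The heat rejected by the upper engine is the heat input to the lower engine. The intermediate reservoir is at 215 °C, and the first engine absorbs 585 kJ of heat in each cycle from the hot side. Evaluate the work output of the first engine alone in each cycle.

W₁ ≈ 109 kJ

T_H = 327 °C → 327 + 273.15 = 600.15 K.
T_C = 179 °F → (179 − 32) × 5/9 = 81.67 °C = 354.82 K.
T_m = 215 °C → 215 + 273.15 = 488.15 K.
First-stage efficiency η₁ = 1 − T_m/T_H = 1 − 488.15/600.15 = 0.1866.
W₁ = η₁·Q_H = 0.1866 × 585 = 109 kJ.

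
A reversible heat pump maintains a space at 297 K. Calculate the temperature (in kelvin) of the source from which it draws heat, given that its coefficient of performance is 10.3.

T_C ≈ 268 K

COP_HP = T_H/(T_H − T_C) ⇒ T_C = T_H·(COP_HP − 1)/COP_HP = 297.00 × (10.3 − 1)/10.3 = 268 K.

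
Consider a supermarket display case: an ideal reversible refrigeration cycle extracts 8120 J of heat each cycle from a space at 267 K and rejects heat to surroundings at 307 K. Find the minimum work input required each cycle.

W_in ≈ 1220 J

For a reversible refrigerator, COP_R = T_C/(T_H − T_C) = 267.00/40.00 = 6.6750.
W = Q_C/COP_R = 8120/6.6750 = 1220 J.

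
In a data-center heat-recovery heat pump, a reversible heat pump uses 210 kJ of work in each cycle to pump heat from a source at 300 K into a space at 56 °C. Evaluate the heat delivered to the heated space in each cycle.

Q_H ≈ 2370 kJ

T_H = 56 °C → 56 + 273.15 = 329.15 K.
Reversible heating COP: COP_HP = T_H/(T_H − T_C) = 329.15/29.15 = 11.2916.
Q_H = COP_HP · W = 11.2916 × 210 = 2370 kJ.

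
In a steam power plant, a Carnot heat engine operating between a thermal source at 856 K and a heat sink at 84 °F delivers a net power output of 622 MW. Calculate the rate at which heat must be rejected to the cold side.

Q̇_C ≈ 339.1 MW

T_C = 84 °F → (84 − 32) × 5/9 = 28.89 °C = 302.04 K.
Carnot efficiency: η = 1 − T_C/T_H = 1 − 302.04/856.00 = 0.6472.
Since Q_C/Q_H = T_C/T_H and Q_H = W/η, Q_C = W·T_C/(T_H − T_C) = 622 × 302.04/553.96 = 339.1 MW.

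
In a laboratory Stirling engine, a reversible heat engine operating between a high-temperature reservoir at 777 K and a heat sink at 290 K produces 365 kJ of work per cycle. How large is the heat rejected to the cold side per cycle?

η_rev = 1 − T_C/T_H = 1 − 290.00/777.00 = 0.6268.
Since Q_C/Q_H = T_C/T_H and Q_H = W/η, Q_C = W·T_C/(T_H − T_C) = 365 × 290.00/487.00 = 217.4 kJ.

Q_C ≈ 217.4 kJ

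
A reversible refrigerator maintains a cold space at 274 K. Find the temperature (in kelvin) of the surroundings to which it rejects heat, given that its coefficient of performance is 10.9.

T_H ≈ 299.1 K

COP_R = T_C/(T_H − T_C) ⇒ T_H = T_C·(1 + 1/COP_R) = 274.00 × (1 + 1/10.9) = 299.1 K.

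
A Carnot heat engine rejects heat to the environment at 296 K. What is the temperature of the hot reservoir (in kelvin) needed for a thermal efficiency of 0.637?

From η = 1 − T_C/T_H, solving for T_H gives T_H = T_C/(1 − η) = 296.00/(1 − 0.637) = 815 K.

T_H ≈ 815 K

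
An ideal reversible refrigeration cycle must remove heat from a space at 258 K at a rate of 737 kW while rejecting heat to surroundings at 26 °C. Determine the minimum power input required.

T_H = 26 °C → 26 + 273.15 = 299.15 K.
COP_R = T_C/(T_H − T_C) = 258.00/41.15 = 6.2697.
W = Q_C/COP_R = 737/6.2697 = 118 kW.

Ẇ_in ≈ 118 kW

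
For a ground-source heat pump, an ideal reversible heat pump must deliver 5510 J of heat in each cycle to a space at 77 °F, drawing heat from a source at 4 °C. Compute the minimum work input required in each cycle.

W_in ≈ 388 J

T_H = 77 °F → (77 − 32) × 5/9 = 25.00 °C = 298.15 K.
T_C = 4 °C → 4 + 273.15 = 277.15 K.
The Carnot heat-pump COP is COP_HP = T_H/(T_H − T_C) = 298.15/21.00 = 14.1976.
W = Q_H/COP_HP = 5510/14.1976 = 388 J.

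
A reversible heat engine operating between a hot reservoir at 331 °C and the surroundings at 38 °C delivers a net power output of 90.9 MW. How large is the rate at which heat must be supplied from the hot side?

T_H = 331 °C → 331 + 273.15 = 604.15 K.
T_C = 38 °C → 38 + 273.15 = 311.15 K.
η_rev = 1 − T_C/T_H = 1 − 311.15/604.15 = 0.4850.
Q_H = W/η = 90.9/0.4850 = 187.4 MW.

Q̇_H ≈ 187.4 MW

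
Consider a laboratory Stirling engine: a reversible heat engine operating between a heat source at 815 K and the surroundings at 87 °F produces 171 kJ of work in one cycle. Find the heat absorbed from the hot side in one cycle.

T_C = 87 °F → (87 − 32) × 5/9 = 30.56 °C = 303.71 K.
The Carnot efficiency is η = 1 − T_C/T_H = 1 − 303.71/815.00 = 0.6274.
Q_H = W/η = 171/0.6274 = 273 kJ.

Q_H ≈ 273 kJ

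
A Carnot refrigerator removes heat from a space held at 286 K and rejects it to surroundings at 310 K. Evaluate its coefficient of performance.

Carnot COP: COP_R = T_C/(T_H − T_C) = 286.00/(310.00 − 286.00) = 11.9.

COP_R ≈ 11.9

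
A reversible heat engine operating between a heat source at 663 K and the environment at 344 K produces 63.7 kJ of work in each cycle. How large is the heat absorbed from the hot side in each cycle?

Q_H ≈ 132 kJ

For a reversible engine, η = 1 − T_C/T_H = 1 − 344.00/663.00 = 0.4811.
Q_H = W/η = 63.7/0.4811 = 132 kJ.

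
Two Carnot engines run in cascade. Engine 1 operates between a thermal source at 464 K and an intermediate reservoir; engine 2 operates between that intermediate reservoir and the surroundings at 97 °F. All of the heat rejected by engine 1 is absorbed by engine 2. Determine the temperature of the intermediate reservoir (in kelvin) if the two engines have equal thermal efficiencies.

T_C = 97 °F → (97 − 32) × 5/9 = 36.11 °C = 309.26 K.
Equal efficiencies require 1 − T_m/T_H = 1 − T_C/T_m, i.e. T_m/T_H = T_C/T_m, so T_m = √(T_H·T_C) = √(464.00 × 309.26) = 379 K.

T_m ≈ 379 K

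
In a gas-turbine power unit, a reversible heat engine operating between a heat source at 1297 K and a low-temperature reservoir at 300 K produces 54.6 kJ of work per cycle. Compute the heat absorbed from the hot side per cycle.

For a reversible engine, η = 1 − T_C/T_H = 1 − 300.00/1297.00 = 0.7687.
Q_H = W/η = 54.6/0.7687 = 71.0 kJ.

Q_H ≈ 71.0 kJ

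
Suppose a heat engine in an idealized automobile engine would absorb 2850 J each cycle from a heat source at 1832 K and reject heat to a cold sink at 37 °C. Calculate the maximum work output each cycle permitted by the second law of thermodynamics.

T_C = 37 °C → 37 + 273.15 = 310.15 K.
The upper bound on efficiency is η_max = 1 − T_C/T_H = 1 − 310.15/1832.00 = 0.8307.
W_max = η_max · Q_H = 0.8307 × 2850 = 2370 J.

W_max ≈ 2370 J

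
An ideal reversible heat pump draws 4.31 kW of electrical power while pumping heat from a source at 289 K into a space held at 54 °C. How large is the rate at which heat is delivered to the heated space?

Q̇_H ≈ 36.96 kW

T_H = 54 °C → 54 + 273.15 = 327.15 K.
For a reversible heat pump, COP_HP = T_H/(T_H − T_C) = 327.15/38.15 = 8.5754.
Q_H = COP_HP · W = 8.5754 × 4.31 = 36.96 kW.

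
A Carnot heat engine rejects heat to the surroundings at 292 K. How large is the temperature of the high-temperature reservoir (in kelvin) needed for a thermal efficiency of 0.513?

T_H ≈ 600 K

From η = 1 − T_C/T_H, solving for T_H gives T_H = T_C/(1 − η) = 292.00/(1 − 0.513) = 600 K.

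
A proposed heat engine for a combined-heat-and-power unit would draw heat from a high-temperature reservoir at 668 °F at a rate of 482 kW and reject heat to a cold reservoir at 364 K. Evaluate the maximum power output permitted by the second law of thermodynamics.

T_H = 668 °F → (668 − 32) × 5/9 = 353.33 °C = 626.48 K.
The second-law ceiling is the Carnot efficiency, η_max = 1 − T_C/T_H = 1 − 364.00/626.48 = 0.4190.
W_max = η_max · Q_H = 0.4190 × 482 = 202 kW.

Ẇ_max ≈ 202 kW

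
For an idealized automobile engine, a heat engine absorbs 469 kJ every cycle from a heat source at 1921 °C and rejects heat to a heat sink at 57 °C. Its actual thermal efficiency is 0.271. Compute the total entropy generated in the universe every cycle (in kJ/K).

ΔS_univ ≈ 0.822 kJ/K

T_H = 1921 °C → 1921 + 273.15 = 2194.15 K.
T_C = 57 °C → 57 + 273.15 = 330.15 K.
W = η·Q_H = 0.271 × 469 = 127.1 kJ, so Q_C = Q_H − W = 341.9 kJ.
Entropy balance on the reservoirs: −Q_H/T_H = -0.2138 kJ/K, +Q_C/T_C = 1.036 kJ/K.
ΔS_univ = −Q_H/T_H + Q_C/T_C = 0.822 kJ/K (> 0, since η = 0.271 < η_Carnot = 0.850).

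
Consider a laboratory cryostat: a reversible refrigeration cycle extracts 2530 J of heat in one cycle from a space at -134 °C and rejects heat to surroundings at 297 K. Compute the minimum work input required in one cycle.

W_in ≈ 2870 J

T_C = -134 °C → -134 + 273.15 = 139.15 K.
Carnot COP: COP_R = T_C/(T_H − T_C) = 139.15/157.85 = 0.8815.
W = Q_C/COP_R = 2530/0.8815 = 2870 J.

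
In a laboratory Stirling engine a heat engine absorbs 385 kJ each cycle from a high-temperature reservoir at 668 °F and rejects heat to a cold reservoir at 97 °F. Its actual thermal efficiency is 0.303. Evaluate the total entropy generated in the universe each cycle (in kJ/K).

ΔS_univ ≈ 0.253 kJ/K

T_H = 668 °F → (668 − 32) × 5/9 = 353.33 °C = 626.48 K.
T_C = 97 °F → (97 − 32) × 5/9 = 36.11 °C = 309.26 K.
W = η·Q_H = 0.303 × 385 = 116.7 kJ, so Q_C = Q_H − W = 268.3 kJ.
Entropy balance on the reservoirs: −Q_H/T_H = -0.6145 kJ/K, +Q_C/T_C = 0.8677 kJ/K.
ΔS_univ = −Q_H/T_H + Q_C/T_C = 0.253 kJ/K (> 0, since η = 0.303 < η_Carnot = 0.506).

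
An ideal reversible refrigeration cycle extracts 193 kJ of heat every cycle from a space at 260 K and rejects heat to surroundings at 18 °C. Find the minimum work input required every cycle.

T_H = 18 °C → 18 + 273.15 = 291.15 K.
COP_R = T_C/(T_H − T_C) = 260.00/31.15 = 8.3467.
W = Q_C/COP_R = 193/8.3467 = 23.1 kJ.

W_in ≈ 23.1 kJ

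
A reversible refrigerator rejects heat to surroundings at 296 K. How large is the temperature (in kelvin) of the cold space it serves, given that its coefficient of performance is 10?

COP_R = T_C/(T_H − T_C) ⇒ T_C = T_H·COP_R/(1 + COP_R) = 296.00 × 10/(1 + 10) = 269 K.

T_C ≈ 269 K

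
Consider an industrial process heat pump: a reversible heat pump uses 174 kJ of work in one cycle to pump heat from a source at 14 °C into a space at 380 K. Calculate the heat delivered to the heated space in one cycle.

T_C = 14 °C → 14 + 273.15 = 287.15 K.
The Carnot heat-pump COP is COP_HP = T_H/(T_H − T_C) = 380.00/92.85 = 4.0926.
Q_H = COP_HP · W = 4.0926 × 174 = 712 kJ.

Q_H ≈ 712 kJ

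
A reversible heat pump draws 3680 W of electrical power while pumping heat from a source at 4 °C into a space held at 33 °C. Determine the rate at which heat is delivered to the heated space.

Q̇_H ≈ 38850 W

T_H = 33 °C → 33 + 273.15 = 306.15 K.
T_C = 4 °C → 4 + 273.15 = 277.15 K.
Reversible heating COP: COP_HP = T_H/(T_H − T_C) = 306.15/29.00 = 10.5569.
Q_H = COP_HP · W = 10.5569 × 3680 = 38850 W.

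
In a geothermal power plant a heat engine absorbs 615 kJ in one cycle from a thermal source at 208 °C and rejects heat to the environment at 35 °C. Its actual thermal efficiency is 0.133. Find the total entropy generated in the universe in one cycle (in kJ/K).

T_H = 208 °C → 208 + 273.15 = 481.15 K.
T_C = 35 °C → 35 + 273.15 = 308.15 K.
W = η·Q_H = 0.133 × 615 = 81.80 kJ, so Q_C = Q_H − W = 533.2 kJ.
Reservoir entropy changes: ΔS_H = −Q_H/T_H = −615/481.15 = -1.278 kJ/K and ΔS_C = +Q_C/T_C = 533.2/308.15 = 1.730 kJ/K.
ΔS_univ = −Q_H/T_H + Q_C/T_C = 0.4522 kJ/K (> 0, since η = 0.133 < η_Carnot = 0.360).

ΔS_univ ≈ 0.4522 kJ/K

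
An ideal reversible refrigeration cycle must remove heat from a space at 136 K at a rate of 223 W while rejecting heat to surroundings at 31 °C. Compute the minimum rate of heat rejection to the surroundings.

Q̇_H ≈ 499 W

T_H = 31 °C → 31 + 273.15 = 304.15 K.
For a reversible cycle Q_H/Q_C = T_H/T_C, so Q_H = Q_C·T_H/T_C = 223 × 304.15/136.00 = 499 W.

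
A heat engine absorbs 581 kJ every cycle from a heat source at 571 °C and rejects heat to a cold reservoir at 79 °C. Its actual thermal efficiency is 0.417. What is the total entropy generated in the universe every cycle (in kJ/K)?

ΔS_univ ≈ 0.274 kJ/K

T_H = 571 °C → 571 + 273.15 = 844.15 K.
T_C = 79 °C → 79 + 273.15 = 352.15 K.
W = η·Q_H = 0.417 × 581 = 242.3 kJ, so Q_C = Q_H − W = 338.7 kJ.
The hot reservoir loses entropy Q_H/T_H = 581/844.15 = 0.6883 kJ/K; the cold reservoir gains Q_C/T_C = 338.7/352.15 = 0.9619 kJ/K.
ΔS_univ = −Q_H/T_H + Q_C/T_C = 0.274 kJ/K (> 0, since η = 0.417 < η_Carnot = 0.583).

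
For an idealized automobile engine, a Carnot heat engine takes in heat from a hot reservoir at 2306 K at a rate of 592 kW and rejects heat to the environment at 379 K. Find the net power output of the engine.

Ẇ ≈ 495 kW

Carnot efficiency: η = 1 − T_C/T_H = 1 − 379.00/2306.00 = 0.8356.
W = η·Q_H = 0.8356 × 592 = 495 kW.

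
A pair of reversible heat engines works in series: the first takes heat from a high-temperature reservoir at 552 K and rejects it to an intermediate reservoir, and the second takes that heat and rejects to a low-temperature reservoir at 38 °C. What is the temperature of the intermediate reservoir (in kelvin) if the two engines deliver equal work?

T_C = 38 °C → 38 + 273.15 = 311.15 K.
For reversible stages Q_m = Q_H·(T_m/T_H). Setting W₁ = Q_H(1 − T_m/T_H) equal to W₂ = Q_m(1 − T_C/T_m) = Q_H·(T_m − T_C)/T_H gives T_H − T_m = T_m − T_C, so T_m = (T_H + T_C)/2 = (552.00 + 311.15)/2 = 432 K.

T_m ≈ 432 K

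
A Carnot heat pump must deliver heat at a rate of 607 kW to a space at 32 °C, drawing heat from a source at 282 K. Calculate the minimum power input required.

Ẇ_in ≈ 46.0 kW

T_H = 32 °C → 32 + 273.15 = 305.15 K.
COP_HP = T_H/(T_H − T_C) = 305.15/23.15 = 13.1814.
W = Q_H/COP_HP = 607/13.1814 = 46.0 kW.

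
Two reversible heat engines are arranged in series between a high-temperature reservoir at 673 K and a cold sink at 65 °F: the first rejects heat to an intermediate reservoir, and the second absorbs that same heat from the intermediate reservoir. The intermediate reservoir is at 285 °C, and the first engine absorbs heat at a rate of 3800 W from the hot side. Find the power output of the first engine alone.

Ẇ₁ ≈ 648 W

T_C = 65 °F → (65 − 32) × 5/9 = 18.33 °C = 291.48 K.
T_m = 285 °C → 285 + 273.15 = 558.15 K.
First-stage efficiency η₁ = 1 − T_m/T_H = 1 − 558.15/673.00 = 0.1707.
W₁ = η₁·Q_H = 0.1707 × 3800 = 648 W.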